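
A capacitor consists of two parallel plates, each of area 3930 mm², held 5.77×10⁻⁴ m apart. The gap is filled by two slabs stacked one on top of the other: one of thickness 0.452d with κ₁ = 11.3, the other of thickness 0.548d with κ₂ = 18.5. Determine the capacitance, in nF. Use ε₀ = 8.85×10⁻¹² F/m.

A = 3930 mm² = 3.93×10⁻³ m².
Stacked slabs ⇒ two capacitors in series, each with the full plate area.
C₁ = κ₁ε₀A/d₁ = 11.3 × 8.85×10⁻¹² × 3.93×10⁻³ / 2.61×10⁻⁴ = 1.51×10⁻⁹ F.
C₂ = κ₂ε₀A/d₂ = 18.5 × 8.85×10⁻¹² × 3.93×10⁻³ / 3.16×10⁻⁴ = 2.03×10⁻⁹ F.
C = (1/C₁ + 1/C₂)⁻¹ = 8.66×10⁻¹⁰ F.

0.866 nF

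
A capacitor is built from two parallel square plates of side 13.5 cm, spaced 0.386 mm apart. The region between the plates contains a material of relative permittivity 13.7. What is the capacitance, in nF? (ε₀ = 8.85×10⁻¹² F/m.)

A = (13.5 cm)² = 1.82×10⁻² m².
C = κε₀A/d = 13.7 × 8.85×10⁻¹² × 1.82×10⁻² / 3.86×10⁻⁴ = 5.72×10⁻⁹ F.

C ≈ 5.72 nF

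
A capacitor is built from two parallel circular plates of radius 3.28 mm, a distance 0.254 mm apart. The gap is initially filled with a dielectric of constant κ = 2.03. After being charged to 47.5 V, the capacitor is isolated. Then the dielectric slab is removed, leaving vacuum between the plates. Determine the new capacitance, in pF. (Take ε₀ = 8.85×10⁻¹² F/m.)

1.18 pF

A = π(3.28 mm)² = 3.38×10⁻⁵ m².
Initially C₁ = κε₀A/d = 2.03 × 8.85×10⁻¹² × 3.38×10⁻⁵ / 2.54×10⁻⁴ = 2.39×10⁻¹² F.
C = κε₀A/d scales with κ, so C₂/C₁ = 1/κ = 1/2.03 = 0.493.
C₂ = 0.493 × 2.39×10⁻¹² = 1.18×10⁻¹² F.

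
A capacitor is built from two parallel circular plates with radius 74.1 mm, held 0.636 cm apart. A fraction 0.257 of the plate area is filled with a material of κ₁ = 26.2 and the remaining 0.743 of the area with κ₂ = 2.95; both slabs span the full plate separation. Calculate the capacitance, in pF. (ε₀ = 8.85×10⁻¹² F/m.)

214 pF

A = π(74.1 mm)² = 1.72×10⁻² m².
Side-by-side slabs ⇒ two capacitors in parallel, each spanning the full gap.
C₁ = κ₁ε₀A₁/d = 26.2 × 8.85×10⁻¹² × 4.43×10⁻³ / 6.36×10⁻³ = 1.62×10⁻¹⁰ F.
C₂ = κ₂ε₀A₂/d = 2.95 × 8.85×10⁻¹² × 1.28×10⁻² / 6.36×10⁻³ = 5.26×10⁻¹¹ F.
C = C₁ + C₂ = 2.14×10⁻¹⁰ F.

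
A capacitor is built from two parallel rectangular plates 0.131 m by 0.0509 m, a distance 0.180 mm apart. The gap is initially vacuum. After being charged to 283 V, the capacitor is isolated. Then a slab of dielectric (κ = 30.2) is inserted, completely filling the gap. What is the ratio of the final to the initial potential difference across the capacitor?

V₂/V₁ ≈ 0.0331

Isolated ⇒ Q is held fixed.
C₂ = 30.2 C₁ and V = Q/C, so V₂/V₁ = C₁/C₂ = 0.0331.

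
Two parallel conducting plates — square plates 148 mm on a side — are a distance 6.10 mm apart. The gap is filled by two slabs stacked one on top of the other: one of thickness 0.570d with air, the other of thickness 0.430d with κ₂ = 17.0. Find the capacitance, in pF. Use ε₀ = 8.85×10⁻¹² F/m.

C ≈ 53.4 pF

A = (148 mm)² = 2.19×10⁻² m².
Stacked slabs ⇒ two capacitors in series, each with the full plate area.
C₁ = κ₁ε₀A/d₁ = 1.00 × 8.85×10⁻¹² × 2.19×10⁻² / 3.48×10⁻³ = 5.58×10⁻¹¹ F.
C₂ = κ₂ε₀A/d₂ = 17.0 × 8.85×10⁻¹² × 2.19×10⁻² / 2.62×10⁻³ = 1.26×10⁻⁹ F.
C = (1/C₁ + 1/C₂)⁻¹ = 5.34×10⁻¹¹ F.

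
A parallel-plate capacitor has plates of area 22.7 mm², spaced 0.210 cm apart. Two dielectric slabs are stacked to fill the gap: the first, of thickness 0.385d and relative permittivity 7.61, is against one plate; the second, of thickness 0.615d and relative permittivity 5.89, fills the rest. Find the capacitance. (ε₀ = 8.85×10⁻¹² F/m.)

A = 22.7 mm² = 2.27×10⁻⁵ m².
Stacked slabs ⇒ two capacitors in series, each with the full plate area.
C₁ = κ₁ε₀A/d₁ = 7.61 × 8.85×10⁻¹² × 2.27×10⁻⁵ / 8.08×10⁻⁴ = 1.89×10⁻¹² F.
C₂ = κ₂ε₀A/d₂ = 5.89 × 8.85×10⁻¹² × 2.27×10⁻⁵ / 1.29×10⁻³ = 9.16×10⁻¹³ F.
C = (1/C₁ + 1/C₂)⁻¹ = 6.17×10⁻¹³ F.

0.617 pF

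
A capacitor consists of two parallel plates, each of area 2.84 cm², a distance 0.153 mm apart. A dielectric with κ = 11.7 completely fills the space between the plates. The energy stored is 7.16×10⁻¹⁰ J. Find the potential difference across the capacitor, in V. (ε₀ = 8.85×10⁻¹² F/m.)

V ≈ 2.73 V

A = 2.84 cm² = 2.84×10⁻⁴ m².
C = κε₀A/d = 11.7 × 8.85×10⁻¹² × 2.84×10⁻⁴ / 1.53×10⁻⁴ = 1.92×10⁻¹⁰ F.
V = √(2U/C) = √(2 × 7.16×10⁻¹⁰ / 1.92×10⁻¹⁰) = 2.73 V.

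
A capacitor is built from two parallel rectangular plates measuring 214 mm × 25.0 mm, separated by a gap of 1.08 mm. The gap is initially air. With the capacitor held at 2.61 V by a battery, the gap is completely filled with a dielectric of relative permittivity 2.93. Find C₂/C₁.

C₂/C₁ ≈ 2.93

C = κε₀A/d scales with κ, so C₂/C₁ = κ = 2.93.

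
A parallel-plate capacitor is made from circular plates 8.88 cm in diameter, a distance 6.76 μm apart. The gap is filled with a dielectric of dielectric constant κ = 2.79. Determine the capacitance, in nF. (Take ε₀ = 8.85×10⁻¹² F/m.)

A = π(8.88/2 cm)² = 6.19×10⁻³ m².
C = κε₀A/d = 2.79 × 8.85×10⁻¹² × 6.19×10⁻³ / 6.76×10⁻⁶ = 2.26×10⁻⁸ F.

C ≈ 22.6 nF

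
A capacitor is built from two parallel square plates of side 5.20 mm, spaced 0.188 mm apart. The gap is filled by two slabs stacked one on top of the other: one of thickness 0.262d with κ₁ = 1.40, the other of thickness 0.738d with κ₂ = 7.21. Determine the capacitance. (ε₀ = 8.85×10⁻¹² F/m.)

C ≈ 4.40 pF

A = (5.20 mm)² = 2.70×10⁻⁵ m².
Stacked slabs ⇒ two capacitors in series, each with the full plate area.
C₁ = κ₁ε₀A/d₁ = 1.40 × 8.85×10⁻¹² × 2.70×10⁻⁵ / 4.93×10⁻⁵ = 6.80×10⁻¹² F.
C₂ = κ₂ε₀A/d₂ = 7.21 × 8.85×10⁻¹² × 2.70×10⁻⁵ / 1.39×10⁻⁴ = 1.24×10⁻¹¹ F.
C = (1/C₁ + 1/C₂)⁻¹ = 4.40×10⁻¹² F.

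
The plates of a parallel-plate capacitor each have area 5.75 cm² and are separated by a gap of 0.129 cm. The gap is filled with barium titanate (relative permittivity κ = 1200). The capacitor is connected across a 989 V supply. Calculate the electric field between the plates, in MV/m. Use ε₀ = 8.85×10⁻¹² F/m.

E = V/d = 989 / 1.29×10⁻³ = 7.67×10⁵ V/m.

0.767 MV/m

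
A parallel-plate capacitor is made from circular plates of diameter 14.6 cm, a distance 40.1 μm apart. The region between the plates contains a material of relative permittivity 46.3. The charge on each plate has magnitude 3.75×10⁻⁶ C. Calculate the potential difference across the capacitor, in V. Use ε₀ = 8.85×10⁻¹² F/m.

21.9 V

A = π(14.6/2 cm)² = 1.67×10⁻² m².
C = κε₀A/d = 46.3 × 8.85×10⁻¹² × 1.67×10⁻² / 4.01×10⁻⁵ = 1.71×10⁻⁷ F.
V = Q/C = 3.75×10⁻⁶ / 1.71×10⁻⁷ = 21.9 V.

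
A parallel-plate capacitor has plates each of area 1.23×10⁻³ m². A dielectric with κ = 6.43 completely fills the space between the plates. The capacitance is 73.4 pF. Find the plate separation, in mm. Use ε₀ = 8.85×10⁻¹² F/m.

d ≈ 0.954 mm

d = κε₀A/C = 6.43 × 8.85×10⁻¹² × 1.23×10⁻³ / 7.34×10⁻¹¹ = 9.54×10⁻⁴ m.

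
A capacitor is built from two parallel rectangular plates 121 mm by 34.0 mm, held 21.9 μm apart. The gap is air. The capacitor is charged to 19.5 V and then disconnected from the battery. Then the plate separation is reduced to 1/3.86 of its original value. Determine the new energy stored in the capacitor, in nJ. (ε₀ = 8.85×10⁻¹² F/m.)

A = 121 × 34.0 mm² = 4.11×10⁻³ m².
Initially C₁ = ε₀A/d = 8.85×10⁻¹² × 4.11×10⁻³ / 2.19×10⁻⁵ = 1.66×10⁻⁹ F.
U₁ = 3.16×10⁻⁷ J.
Isolated ⇒ Q is held fixed. C₂ = 3.86 C₁ and U = Q²/(2C), so U₂/U₁ = C₁/C₂ = 0.259.
U₂ = 0.259 × 3.16×10⁻⁷ = 8.19×10⁻⁸ J.

81.9 nJ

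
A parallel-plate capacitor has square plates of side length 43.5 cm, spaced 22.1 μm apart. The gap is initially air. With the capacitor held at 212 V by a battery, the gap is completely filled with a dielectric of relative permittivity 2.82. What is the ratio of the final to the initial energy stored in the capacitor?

Battery connected ⇒ V is held fixed.
C₂ = 2.82 C₁ and U = ½CV², so U₂/U₁ = C₂/C₁ = 2.82.

U₂/U₁ ≈ 2.82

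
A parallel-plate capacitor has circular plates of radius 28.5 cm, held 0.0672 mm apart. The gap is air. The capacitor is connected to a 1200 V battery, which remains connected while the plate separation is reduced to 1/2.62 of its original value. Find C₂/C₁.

C = ε₀A/d scales as 1/d, so C₂/C₁ = d₁/d₂ = 2.62.

2.62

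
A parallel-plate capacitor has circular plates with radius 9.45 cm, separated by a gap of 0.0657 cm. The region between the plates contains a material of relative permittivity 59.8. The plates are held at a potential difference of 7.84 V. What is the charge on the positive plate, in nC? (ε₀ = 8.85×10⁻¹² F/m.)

A = π(9.45 cm)² = 2.81×10⁻² m².
C = κε₀A/d = 59.8 × 8.85×10⁻¹² × 2.81×10⁻² / 6.57×10⁻⁴ = 2.26×10⁻⁸ F.
Q = CV = 2.26×10⁻⁸ × 7.84 = 1.77×10⁻⁷ C.

177 nC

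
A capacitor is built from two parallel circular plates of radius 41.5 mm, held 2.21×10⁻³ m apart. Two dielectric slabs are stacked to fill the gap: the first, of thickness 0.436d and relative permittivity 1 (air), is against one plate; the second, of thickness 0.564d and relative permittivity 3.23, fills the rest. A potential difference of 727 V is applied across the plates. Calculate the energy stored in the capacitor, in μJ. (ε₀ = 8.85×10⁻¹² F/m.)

A = π(41.5 mm)² = 5.41×10⁻³ m².
Stacked slabs ⇒ two capacitors in series, each with the full plate area.
C₁ = κ₁ε₀A/d₁ = 1.00 × 8.85×10⁻¹² × 5.41×10⁻³ / 9.64×10⁻⁴ = 4.97×10⁻¹¹ F.
C₂ = κ₂ε₀A/d₂ = 3.23 × 8.85×10⁻¹² × 5.41×10⁻³ / 1.25×10⁻³ = 1.24×10⁻¹⁰ F.
C = (1/C₁ + 1/C₂)⁻¹ = 3.55×10⁻¹¹ F.
U = ½CV² = ½ × 3.55×10⁻¹¹ × (727)² = 9.38×10⁻⁶ J.

U ≈ 9.38 μJ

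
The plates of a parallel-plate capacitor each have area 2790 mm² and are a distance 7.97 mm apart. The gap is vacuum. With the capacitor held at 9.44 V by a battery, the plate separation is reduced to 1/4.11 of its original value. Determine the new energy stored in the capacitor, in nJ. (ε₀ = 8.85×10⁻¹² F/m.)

A = 2790 mm² = 2.79×10⁻³ m².
Initially C₁ = ε₀A/d = 8.85×10⁻¹² × 2.79×10⁻³ / 7.97×10⁻³ = 3.10×10⁻¹² F.
U₁ = 1.38×10⁻¹⁰ J.
Battery connected ⇒ V is held fixed. C₂ = 4.11 C₁ and U = ½CV², so U₂/U₁ = C₂/C₁ = 4.11.
U₂ = 4.11 × 1.38×10⁻¹⁰ = 5.67×10⁻¹⁰ J.

0.567 nJ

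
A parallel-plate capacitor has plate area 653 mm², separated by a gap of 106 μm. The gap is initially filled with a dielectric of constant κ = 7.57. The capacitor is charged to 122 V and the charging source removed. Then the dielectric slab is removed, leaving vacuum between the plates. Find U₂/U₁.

Isolated ⇒ Q is held fixed.
C₂ = 0.132 C₁ and U = Q²/(2C), so U₂/U₁ = C₁/C₂ = 7.57.

7.57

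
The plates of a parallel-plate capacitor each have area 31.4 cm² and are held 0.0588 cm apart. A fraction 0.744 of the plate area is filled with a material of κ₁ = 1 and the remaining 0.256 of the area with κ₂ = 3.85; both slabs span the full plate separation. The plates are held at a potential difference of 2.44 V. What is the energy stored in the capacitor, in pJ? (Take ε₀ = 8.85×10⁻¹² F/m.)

A = 31.4 cm² = 3.14×10⁻³ m².
Side-by-side slabs ⇒ two capacitors in parallel, each spanning the full gap.
C₁ = κ₁ε₀A₁/d = 1.00 × 8.85×10⁻¹² × 2.34×10⁻³ / 5.88×10⁻⁴ = 3.52×10⁻¹¹ F.
C₂ = κ₂ε₀A₂/d = 3.85 × 8.85×10⁻¹² × 8.04×10⁻⁴ / 5.88×10⁻⁴ = 4.66×10⁻¹¹ F.
C = C₁ + C₂ = 8.17×10⁻¹¹ F.
U = ½CV² = ½ × 8.17×10⁻¹¹ × (2.44)² = 2.43×10⁻¹⁰ J.

243 pJ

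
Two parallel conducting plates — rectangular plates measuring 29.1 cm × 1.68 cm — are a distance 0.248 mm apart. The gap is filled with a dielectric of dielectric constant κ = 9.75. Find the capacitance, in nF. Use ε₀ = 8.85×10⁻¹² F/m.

A = 29.1 × 1.68 cm² = 4.89×10⁻³ m².
C = κε₀A/d = 9.75 × 8.85×10⁻¹² × 4.89×10⁻³ / 2.48×10⁻⁴ = 1.70×10⁻⁹ F.

C ≈ 1.70 nF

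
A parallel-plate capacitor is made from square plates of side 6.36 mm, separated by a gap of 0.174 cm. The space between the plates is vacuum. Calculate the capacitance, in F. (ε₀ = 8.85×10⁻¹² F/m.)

A = (6.36 mm)² = 4.04×10⁻⁵ m².
C = ε₀A/d = 8.85×10⁻¹² × 4.04×10⁻⁵ / 1.74×10⁻³ = 2.06×10⁻¹³ F.

C ≈ 2.06×10⁻¹³ F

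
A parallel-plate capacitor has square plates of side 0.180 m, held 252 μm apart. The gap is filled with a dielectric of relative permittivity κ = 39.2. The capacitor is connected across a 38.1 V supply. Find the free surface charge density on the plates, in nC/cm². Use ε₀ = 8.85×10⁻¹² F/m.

A = (0.180 m)² = 3.24×10⁻² m².
C = κε₀A/d = 39.2 × 8.85×10⁻¹² × 3.24×10⁻² / 2.52×10⁻⁴ = 4.46×10⁻⁸ F.
σ = Q/A = CV/A = 4.46×10⁻⁸ × 38.1 / 3.24×10⁻² = 5.25×10⁻⁵ C/m².

σ ≈ 5.25 nC/cm²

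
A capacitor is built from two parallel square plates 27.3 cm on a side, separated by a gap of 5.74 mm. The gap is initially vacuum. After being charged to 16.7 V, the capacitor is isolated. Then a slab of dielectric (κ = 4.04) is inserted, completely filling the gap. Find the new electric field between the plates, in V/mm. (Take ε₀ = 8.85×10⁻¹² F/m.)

E ≈ 0.720 V/mm

A = (27.3 cm)² = 7.45×10⁻² m².
Initially C₁ = ε₀A/d = 8.85×10⁻¹² × 7.45×10⁻² / 5.74×10⁻³ = 1.15×10⁻¹⁰ F.
E₁ = 2.91×10³ V/m.
Isolated ⇒ Q is held fixed. V₂ = Q/C₂ = V₁/4.04; E = V/d, so E₂/E₁ = (V₂/V₁)(d₁/d₂) = 0.248.
E₂ = 0.248 × 2.91×10³ = 7.20×10² V/m.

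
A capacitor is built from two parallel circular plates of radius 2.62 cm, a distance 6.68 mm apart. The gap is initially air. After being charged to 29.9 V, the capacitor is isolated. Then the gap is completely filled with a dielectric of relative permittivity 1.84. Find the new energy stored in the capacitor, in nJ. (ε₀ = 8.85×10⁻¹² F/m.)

A = π(2.62 cm)² = 2.16×10⁻³ m².
Initially C₁ = ε₀A/d = 8.85×10⁻¹² × 2.16×10⁻³ / 6.68×10⁻³ = 2.86×10⁻¹² F.
U₁ = 1.28×10⁻⁹ J.
Isolated ⇒ Q is held fixed. C₂ = 1.84 C₁ and U = Q²/(2C), so U₂/U₁ = C₁/C₂ = 0.543.
U₂ = 0.543 × 1.28×10⁻⁹ = 6.94×10⁻¹⁰ J.

0.694 nJ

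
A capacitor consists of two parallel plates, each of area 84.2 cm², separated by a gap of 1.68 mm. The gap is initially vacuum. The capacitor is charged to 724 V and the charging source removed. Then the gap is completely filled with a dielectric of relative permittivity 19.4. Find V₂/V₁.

Isolated ⇒ Q is held fixed.
C₂ = 19.4 C₁ and V = Q/C, so V₂/V₁ = C₁/C₂ = 0.0515.

0.0515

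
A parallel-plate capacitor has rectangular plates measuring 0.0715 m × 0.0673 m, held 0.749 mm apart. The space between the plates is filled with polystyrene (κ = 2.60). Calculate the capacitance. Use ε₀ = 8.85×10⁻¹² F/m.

C ≈ 148 pF

A = 0.0715 × 0.0673 m² = 4.81×10⁻³ m².
C = κε₀A/d = 2.60 × 8.85×10⁻¹² × 4.81×10⁻³ / 7.49×10⁻⁴ = 1.48×10⁻¹⁰ F.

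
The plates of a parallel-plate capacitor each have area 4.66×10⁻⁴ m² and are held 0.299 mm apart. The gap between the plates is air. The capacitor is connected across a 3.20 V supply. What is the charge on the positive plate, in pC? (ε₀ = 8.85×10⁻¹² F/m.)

Q ≈ 44.1 pC

C = ε₀A/d = 8.85×10⁻¹² × 4.66×10⁻⁴ / 2.99×10⁻⁴ = 1.38×10⁻¹¹ F.
Q = CV = 1.38×10⁻¹¹ × 3.20 = 4.41×10⁻¹¹ C.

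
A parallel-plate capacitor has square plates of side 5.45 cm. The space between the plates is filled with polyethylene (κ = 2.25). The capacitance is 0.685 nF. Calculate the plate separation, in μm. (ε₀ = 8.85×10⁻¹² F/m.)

A = (5.45 cm)² = 2.97×10⁻³ m².
d = κε₀A/C = 2.25 × 8.85×10⁻¹² × 2.97×10⁻³ / 6.85×10⁻¹⁰ = 8.63×10⁻⁵ m.

d ≈ 86.3 μm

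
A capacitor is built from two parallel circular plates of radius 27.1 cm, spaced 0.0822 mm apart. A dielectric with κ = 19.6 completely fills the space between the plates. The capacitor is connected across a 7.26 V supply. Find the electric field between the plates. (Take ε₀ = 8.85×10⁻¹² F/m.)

E = V/d = 7.26 / 8.22×10⁻⁵ = 8.83×10⁴ V/m.

E ≈ 88.3 V/mm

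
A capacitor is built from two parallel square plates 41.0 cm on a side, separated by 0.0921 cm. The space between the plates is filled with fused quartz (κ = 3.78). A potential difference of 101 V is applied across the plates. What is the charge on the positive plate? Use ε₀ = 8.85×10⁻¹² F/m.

0.617 μC

A = (41.0 cm)² = 0.168 m².
C = κε₀A/d = 3.78 × 8.85×10⁻¹² × 0.168 / 9.21×10⁻⁴ = 6.11×10⁻⁹ F.
Q = CV = 6.11×10⁻⁹ × 101 = 6.17×10⁻⁷ C.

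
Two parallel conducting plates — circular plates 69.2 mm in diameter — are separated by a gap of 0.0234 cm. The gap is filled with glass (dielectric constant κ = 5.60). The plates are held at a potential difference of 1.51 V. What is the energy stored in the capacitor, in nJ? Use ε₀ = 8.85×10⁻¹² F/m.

A = π(69.2/2 mm)² = 3.76×10⁻³ m².
C = κε₀A/d = 5.60 × 8.85×10⁻¹² × 3.76×10⁻³ / 2.34×10⁻⁴ = 7.97×10⁻¹⁰ F.
U = ½CV² = ½ × 7.97×10⁻¹⁰ × (1.51)² = 9.08×10⁻¹⁰ J.

U ≈ 0.908 nJ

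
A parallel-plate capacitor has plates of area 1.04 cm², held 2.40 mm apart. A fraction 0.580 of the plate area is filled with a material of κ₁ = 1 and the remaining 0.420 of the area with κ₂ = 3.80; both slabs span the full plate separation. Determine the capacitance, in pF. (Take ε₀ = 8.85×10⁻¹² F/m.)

0.834 pF

A = 1.04 cm² = 1.04×10⁻⁴ m².
Side-by-side slabs ⇒ two capacitors in parallel, each spanning the full gap.
C₁ = κ₁ε₀A₁/d = 1.00 × 8.85×10⁻¹² × 6.03×10⁻⁵ / 2.40×10⁻³ = 2.22×10⁻¹³ F.
C₂ = κ₂ε₀A₂/d = 3.80 × 8.85×10⁻¹² × 4.37×10⁻⁵ / 2.40×10⁻³ = 6.12×10⁻¹³ F.
C = C₁ + C₂ = 8.34×10⁻¹³ F.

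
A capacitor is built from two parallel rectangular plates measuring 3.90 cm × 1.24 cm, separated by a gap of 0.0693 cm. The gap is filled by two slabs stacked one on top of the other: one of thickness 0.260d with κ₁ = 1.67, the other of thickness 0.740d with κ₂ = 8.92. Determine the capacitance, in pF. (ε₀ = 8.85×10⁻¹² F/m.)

25.9 pF

A = 3.90 × 1.24 cm² = 4.84×10⁻⁴ m².
Stacked slabs ⇒ two capacitors in series, each with the full plate area.
C₁ = κ₁ε₀A/d₁ = 1.67 × 8.85×10⁻¹² × 4.84×10⁻⁴ / 1.80×10⁻⁴ = 3.97×10⁻¹¹ F.
C₂ = κ₂ε₀A/d₂ = 8.92 × 8.85×10⁻¹² × 4.84×10⁻⁴ / 5.13×10⁻⁴ = 7.44×10⁻¹¹ F.
C = (1/C₁ + 1/C₂)⁻¹ = 2.59×10⁻¹¹ F.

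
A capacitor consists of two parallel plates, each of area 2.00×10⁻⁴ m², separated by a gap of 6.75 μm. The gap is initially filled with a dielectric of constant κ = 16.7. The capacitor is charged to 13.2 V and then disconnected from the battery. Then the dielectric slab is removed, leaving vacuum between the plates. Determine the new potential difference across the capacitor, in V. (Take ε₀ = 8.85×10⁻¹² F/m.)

220 V

Initially C₁ = κε₀A/d = 16.7 × 8.85×10⁻¹² × 2.00×10⁻⁴ / 6.75×10⁻⁶ = 4.38×10⁻⁹ F.
V₁ = 13.2 V.
Isolated ⇒ Q is held fixed. C₂ = 0.0599 C₁ and V = Q/C, so V₂/V₁ = C₁/C₂ = 16.7.
V₂ = 16.7 × 13.2 = 2.20×10² V.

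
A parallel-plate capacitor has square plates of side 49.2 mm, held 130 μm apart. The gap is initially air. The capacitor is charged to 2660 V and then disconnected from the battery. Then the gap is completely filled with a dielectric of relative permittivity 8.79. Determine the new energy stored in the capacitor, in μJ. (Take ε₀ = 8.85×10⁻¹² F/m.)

A = (49.2 mm)² = 2.42×10⁻³ m².
Initially C₁ = ε₀A/d = 8.85×10⁻¹² × 2.42×10⁻³ / 1.30×10⁻⁴ = 1.65×10⁻¹⁰ F.
U₁ = 5.83×10⁻⁴ J.
Isolated ⇒ Q is held fixed. C₂ = 8.79 C₁ and U = Q²/(2C), so U₂/U₁ = C₁/C₂ = 0.114.
U₂ = 0.114 × 5.83×10⁻⁴ = 6.63×10⁻⁵ J.

U ≈ 66.3 μJ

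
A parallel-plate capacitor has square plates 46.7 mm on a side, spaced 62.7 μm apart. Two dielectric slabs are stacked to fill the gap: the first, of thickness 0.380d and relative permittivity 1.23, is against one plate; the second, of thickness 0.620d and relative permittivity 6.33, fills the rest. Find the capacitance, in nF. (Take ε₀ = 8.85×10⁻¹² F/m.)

A = (46.7 mm)² = 2.18×10⁻³ m².
Stacked slabs ⇒ two capacitors in series, each with the full plate area.
C₁ = κ₁ε₀A/d₁ = 1.23 × 8.85×10⁻¹² × 2.18×10⁻³ / 2.38×10⁻⁵ = 9.96×10⁻¹⁰ F.
C₂ = κ₂ε₀A/d₂ = 6.33 × 8.85×10⁻¹² × 2.18×10⁻³ / 3.89×10⁻⁵ = 3.14×10⁻⁹ F.
C = (1/C₁ + 1/C₂)⁻¹ = 7.57×10⁻¹⁰ F.

C ≈ 0.757 nF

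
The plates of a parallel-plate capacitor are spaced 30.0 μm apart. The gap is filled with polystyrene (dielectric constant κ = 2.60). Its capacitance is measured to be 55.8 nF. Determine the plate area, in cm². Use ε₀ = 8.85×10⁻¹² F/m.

728 cm²

A = Cd/(κε₀) = 5.58×10⁻⁸ × 3.00×10⁻⁵ / (2.60 × 8.85×10⁻¹²) = 7.28×10⁻² m².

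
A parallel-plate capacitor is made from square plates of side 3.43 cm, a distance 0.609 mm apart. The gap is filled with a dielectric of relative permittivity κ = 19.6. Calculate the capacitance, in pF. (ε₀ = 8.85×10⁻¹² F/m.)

A = (3.43 cm)² = 1.18×10⁻³ m².
C = κε₀A/d = 19.6 × 8.85×10⁻¹² × 1.18×10⁻³ / 6.09×10⁻⁴ = 3.35×10⁻¹⁰ F.

C ≈ 335 pF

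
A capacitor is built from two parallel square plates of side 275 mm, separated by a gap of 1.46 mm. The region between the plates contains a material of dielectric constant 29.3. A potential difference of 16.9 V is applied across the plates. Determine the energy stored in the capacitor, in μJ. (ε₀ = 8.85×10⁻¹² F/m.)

1.92 μJ

A = (275 mm)² = 7.56×10⁻² m².
C = κε₀A/d = 29.3 × 8.85×10⁻¹² × 7.56×10⁻² / 1.46×10⁻³ = 1.34×10⁻⁸ F.
U = ½CV² = ½ × 1.34×10⁻⁸ × (16.9)² = 1.92×10⁻⁶ J.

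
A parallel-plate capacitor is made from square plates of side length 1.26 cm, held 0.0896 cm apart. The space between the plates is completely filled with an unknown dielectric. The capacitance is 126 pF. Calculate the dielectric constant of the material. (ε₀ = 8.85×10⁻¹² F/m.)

A = (1.26 cm)² = 1.59×10⁻⁴ m².
κ = Cd/(ε₀A) = 1.26×10⁻¹⁰ × 8.96×10⁻⁴ / (8.85×10⁻¹² × 1.59×10⁻⁴) = 80.4.

80.4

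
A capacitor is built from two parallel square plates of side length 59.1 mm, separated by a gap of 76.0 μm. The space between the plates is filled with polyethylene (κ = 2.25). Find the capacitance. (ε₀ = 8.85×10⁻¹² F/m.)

C ≈ 0.915 nF

A = (59.1 mm)² = 3.49×10⁻³ m².
C = κε₀A/d = 2.25 × 8.85×10⁻¹² × 3.49×10⁻³ / 7.60×10⁻⁵ = 9.15×10⁻¹⁰ F.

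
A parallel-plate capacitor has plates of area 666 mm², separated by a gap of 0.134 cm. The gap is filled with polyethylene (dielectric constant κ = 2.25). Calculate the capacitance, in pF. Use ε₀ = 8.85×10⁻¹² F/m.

9.90 pF

A = 666 mm² = 6.66×10⁻⁴ m².
C = κε₀A/d = 2.25 × 8.85×10⁻¹² × 6.66×10⁻⁴ / 1.34×10⁻³ = 9.90×10⁻¹² F.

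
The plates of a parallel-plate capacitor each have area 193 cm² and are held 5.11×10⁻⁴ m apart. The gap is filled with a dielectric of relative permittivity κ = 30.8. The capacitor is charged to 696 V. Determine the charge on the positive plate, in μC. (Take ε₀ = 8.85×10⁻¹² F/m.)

A = 193 cm² = 1.93×10⁻² m².
C = κε₀A/d = 30.8 × 8.85×10⁻¹² × 1.93×10⁻² / 5.11×10⁻⁴ = 1.03×10⁻⁸ F.
Q = CV = 1.03×10⁻⁸ × 696 = 7.17×10⁻⁶ C.

7.17 μC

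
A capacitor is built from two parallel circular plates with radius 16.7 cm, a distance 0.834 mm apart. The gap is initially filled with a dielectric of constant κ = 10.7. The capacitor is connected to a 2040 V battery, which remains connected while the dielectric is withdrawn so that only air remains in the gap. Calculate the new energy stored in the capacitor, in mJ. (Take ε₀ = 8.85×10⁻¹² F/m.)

A = π(16.7 cm)² = 8.76×10⁻² m².
Initially C₁ = κε₀A/d = 10.7 × 8.85×10⁻¹² × 8.76×10⁻² / 8.34×10⁻⁴ = 9.95×10⁻⁹ F.
U₁ = 2.07×10⁻² J.
Battery connected ⇒ V is held fixed. C₂ = 0.0935 C₁ and U = ½CV², so U₂/U₁ = C₂/C₁ = 0.0935.
U₂ = 0.0935 × 2.07×10⁻² = 1.93×10⁻³ J.

U ≈ 1.93 mJ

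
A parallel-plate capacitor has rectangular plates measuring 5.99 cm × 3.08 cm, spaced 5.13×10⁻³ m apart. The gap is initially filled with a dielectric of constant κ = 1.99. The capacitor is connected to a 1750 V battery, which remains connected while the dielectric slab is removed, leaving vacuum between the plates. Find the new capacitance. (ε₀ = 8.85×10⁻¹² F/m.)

A = 5.99 × 3.08 cm² = 1.84×10⁻³ m².
Initially C₁ = κε₀A/d = 1.99 × 8.85×10⁻¹² × 1.84×10⁻³ / 5.13×10⁻³ = 6.33×10⁻¹² F.
C = κε₀A/d scales with κ, so C₂/C₁ = 1/κ = 1/1.99 = 0.503.
C₂ = 0.503 × 6.33×10⁻¹² = 3.18×10⁻¹² F.

C ≈ 3.18 pF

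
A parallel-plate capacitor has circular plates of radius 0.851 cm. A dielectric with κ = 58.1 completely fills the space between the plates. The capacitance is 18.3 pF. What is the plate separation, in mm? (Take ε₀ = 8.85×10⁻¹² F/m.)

A = π(0.851 cm)² = 2.28×10⁻⁴ m².
d = κε₀A/C = 58.1 × 8.85×10⁻¹² × 2.28×10⁻⁴ / 1.83×10⁻¹¹ = 6.39×10⁻³ m.

d ≈ 6.39 mm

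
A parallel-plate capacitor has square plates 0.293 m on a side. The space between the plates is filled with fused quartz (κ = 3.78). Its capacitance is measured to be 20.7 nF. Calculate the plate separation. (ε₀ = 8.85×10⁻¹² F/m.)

A = (0.293 m)² = 8.58×10⁻² m².
d = κε₀A/C = 3.78 × 8.85×10⁻¹² × 8.58×10⁻² / 2.07×10⁻⁸ = 1.39×10⁻⁴ m.

d ≈ 139 μm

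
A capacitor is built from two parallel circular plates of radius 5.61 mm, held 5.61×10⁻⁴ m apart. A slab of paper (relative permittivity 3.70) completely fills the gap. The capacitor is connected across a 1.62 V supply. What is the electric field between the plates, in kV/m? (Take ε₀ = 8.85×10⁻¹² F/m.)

2.89 kV/m

E = V/d = 1.62 / 5.61×10⁻⁴ = 2.89×10³ V/m.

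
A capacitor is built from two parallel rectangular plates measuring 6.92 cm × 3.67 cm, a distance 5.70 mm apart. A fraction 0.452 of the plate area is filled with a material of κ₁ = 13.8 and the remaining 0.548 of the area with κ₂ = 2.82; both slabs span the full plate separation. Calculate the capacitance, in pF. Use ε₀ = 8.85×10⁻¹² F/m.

A = 6.92 × 3.67 cm² = 2.54×10⁻³ m².
Side-by-side slabs ⇒ two capacitors in parallel, each spanning the full gap.
C₁ = κ₁ε₀A₁/d = 13.8 × 8.85×10⁻¹² × 1.15×10⁻³ / 5.70×10⁻³ = 2.46×10⁻¹¹ F.
C₂ = κ₂ε₀A₂/d = 2.82 × 8.85×10⁻¹² × 1.39×10⁻³ / 5.70×10⁻³ = 6.09×10⁻¹² F.
C = C₁ + C₂ = 3.07×10⁻¹¹ F.

C ≈ 30.7 pF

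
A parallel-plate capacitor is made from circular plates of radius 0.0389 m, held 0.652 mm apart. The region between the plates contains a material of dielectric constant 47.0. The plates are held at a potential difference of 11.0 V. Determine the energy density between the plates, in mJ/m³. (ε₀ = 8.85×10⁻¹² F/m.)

59.2 mJ/m³

E = V/d = 11.0 / 6.52×10⁻⁴ = 1.69×10⁴ V/m.
u = ½κε₀E² = ½ × 47.0 × 8.85×10⁻¹² × (1.69×10⁴)² = 5.92×10⁻² J/m³.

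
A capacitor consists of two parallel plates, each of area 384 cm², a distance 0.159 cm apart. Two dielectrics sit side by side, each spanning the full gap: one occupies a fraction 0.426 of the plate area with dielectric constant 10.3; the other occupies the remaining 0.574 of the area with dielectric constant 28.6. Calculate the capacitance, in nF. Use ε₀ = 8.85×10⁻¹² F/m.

A = 384 cm² = 3.84×10⁻² m².
Side-by-side slabs ⇒ two capacitors in parallel, each spanning the full gap.
C₁ = κ₁ε₀A₁/d = 10.3 × 8.85×10⁻¹² × 1.64×10⁻² / 1.59×10⁻³ = 9.38×10⁻¹⁰ F.
C₂ = κ₂ε₀A₂/d = 28.6 × 8.85×10⁻¹² × 2.20×10⁻² / 1.59×10⁻³ = 3.51×10⁻⁹ F.
C = C₁ + C₂ = 4.45×10⁻⁹ F.

4.45 nF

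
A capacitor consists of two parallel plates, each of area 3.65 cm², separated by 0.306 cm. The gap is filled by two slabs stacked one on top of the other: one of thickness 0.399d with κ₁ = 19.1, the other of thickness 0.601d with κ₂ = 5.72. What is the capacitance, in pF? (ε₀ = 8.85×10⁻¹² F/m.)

C ≈ 8.38 pF

A = 3.65 cm² = 3.65×10⁻⁴ m².
Stacked slabs ⇒ two capacitors in series, each with the full plate area.
C₁ = κ₁ε₀A/d₁ = 19.1 × 8.85×10⁻¹² × 3.65×10⁻⁴ / 1.22×10⁻³ = 5.05×10⁻¹¹ F.
C₂ = κ₂ε₀A/d₂ = 5.72 × 8.85×10⁻¹² × 3.65×10⁻⁴ / 1.84×10⁻³ = 1.00×10⁻¹¹ F.
C = (1/C₁ + 1/C₂)⁻¹ = 8.38×10⁻¹² F.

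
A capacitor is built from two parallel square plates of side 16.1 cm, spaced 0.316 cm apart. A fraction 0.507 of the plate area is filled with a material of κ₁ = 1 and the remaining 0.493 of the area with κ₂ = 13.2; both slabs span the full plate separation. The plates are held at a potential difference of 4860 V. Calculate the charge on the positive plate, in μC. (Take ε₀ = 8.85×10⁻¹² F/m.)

Q ≈ 2.47 μC

A = (16.1 cm)² = 2.59×10⁻² m².
Side-by-side slabs ⇒ two capacitors in parallel, each spanning the full gap.
C₁ = κ₁ε₀A₁/d = 1.00 × 8.85×10⁻¹² × 1.31×10⁻² / 3.16×10⁻³ = 3.68×10⁻¹¹ F.
C₂ = κ₂ε₀A₂/d = 13.2 × 8.85×10⁻¹² × 1.28×10⁻² / 3.16×10⁻³ = 4.72×10⁻¹⁰ F.
C = C₁ + C₂ = 5.09×10⁻¹⁰ F.
Q = CV = 5.09×10⁻¹⁰ × 4860 = 2.47×10⁻⁶ C.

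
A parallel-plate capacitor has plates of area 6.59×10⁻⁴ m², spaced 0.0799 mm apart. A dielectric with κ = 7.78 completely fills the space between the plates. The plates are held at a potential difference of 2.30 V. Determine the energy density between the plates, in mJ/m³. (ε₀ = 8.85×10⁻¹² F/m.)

u ≈ 28.5 mJ/m³

E = V/d = 2.30 / 7.99×10⁻⁵ = 2.88×10⁴ V/m.
u = ½κε₀E² = ½ × 7.78 × 8.85×10⁻¹² × (2.88×10⁴)² = 2.85×10⁻² J/m³.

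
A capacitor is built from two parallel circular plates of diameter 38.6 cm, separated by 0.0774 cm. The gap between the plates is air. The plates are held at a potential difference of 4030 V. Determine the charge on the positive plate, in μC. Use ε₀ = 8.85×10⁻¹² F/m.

5.39 μC

A = π(38.6/2 cm)² = 0.117 m².
C = ε₀A/d = 8.85×10⁻¹² × 0.117 / 7.74×10⁻⁴ = 1.34×10⁻⁹ F.
Q = CV = 1.34×10⁻⁹ × 4030 = 5.39×10⁻⁶ C.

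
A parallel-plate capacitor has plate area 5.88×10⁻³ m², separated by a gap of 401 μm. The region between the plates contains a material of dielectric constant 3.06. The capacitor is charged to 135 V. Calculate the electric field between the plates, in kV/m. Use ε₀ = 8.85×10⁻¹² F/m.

337 kV/m

E = V/d = 135 / 4.01×10⁻⁴ = 3.37×10⁵ V/m.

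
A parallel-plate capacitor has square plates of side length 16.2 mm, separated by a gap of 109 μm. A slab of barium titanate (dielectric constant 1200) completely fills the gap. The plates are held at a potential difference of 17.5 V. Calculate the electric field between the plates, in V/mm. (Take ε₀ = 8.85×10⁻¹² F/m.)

E = V/d = 17.5 / 1.09×10⁻⁴ = 1.61×10⁵ V/m.

E ≈ 161 V/mm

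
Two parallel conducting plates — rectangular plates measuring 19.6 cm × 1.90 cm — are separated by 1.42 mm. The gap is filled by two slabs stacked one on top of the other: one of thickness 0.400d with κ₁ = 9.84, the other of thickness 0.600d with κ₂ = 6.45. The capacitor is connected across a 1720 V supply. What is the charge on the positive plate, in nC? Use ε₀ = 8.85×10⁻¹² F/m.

A = 19.6 × 1.90 cm² = 3.72×10⁻³ m².
Stacked slabs ⇒ two capacitors in series, each with the full plate area.
C₁ = κ₁ε₀A/d₁ = 9.84 × 8.85×10⁻¹² × 3.72×10⁻³ / 5.68×10⁻⁴ = 5.71×10⁻¹⁰ F.
C₂ = κ₂ε₀A/d₂ = 6.45 × 8.85×10⁻¹² × 3.72×10⁻³ / 8.52×10⁻⁴ = 2.50×10⁻¹⁰ F.
C = (1/C₁ + 1/C₂)⁻¹ = 1.74×10⁻¹⁰ F.
Q = CV = 1.74×10⁻¹⁰ × 1720 = 2.99×10⁻⁷ C.

Q ≈ 299 nC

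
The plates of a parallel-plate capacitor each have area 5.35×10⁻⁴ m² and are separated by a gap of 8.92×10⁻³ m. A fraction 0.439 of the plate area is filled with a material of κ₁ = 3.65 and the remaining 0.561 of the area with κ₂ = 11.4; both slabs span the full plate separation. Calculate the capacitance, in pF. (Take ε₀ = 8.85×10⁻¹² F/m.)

Side-by-side slabs ⇒ two capacitors in parallel, each spanning the full gap.
C₁ = κ₁ε₀A₁/d = 3.65 × 8.85×10⁻¹² × 2.35×10⁻⁴ / 8.92×10⁻³ = 8.51×10⁻¹³ F.
C₂ = κ₂ε₀A₂/d = 11.4 × 8.85×10⁻¹² × 3.00×10⁻⁴ / 8.92×10⁻³ = 3.39×10⁻¹² F.
C = C₁ + C₂ = 4.25×10⁻¹² F.

C ≈ 4.25 pF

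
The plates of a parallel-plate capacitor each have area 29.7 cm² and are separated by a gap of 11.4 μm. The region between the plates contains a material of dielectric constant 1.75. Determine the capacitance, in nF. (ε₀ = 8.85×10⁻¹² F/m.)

4.03 nF

A = 29.7 cm² = 2.97×10⁻³ m².
C = κε₀A/d = 1.75 × 8.85×10⁻¹² × 2.97×10⁻³ / 1.14×10⁻⁵ = 4.03×10⁻⁹ F.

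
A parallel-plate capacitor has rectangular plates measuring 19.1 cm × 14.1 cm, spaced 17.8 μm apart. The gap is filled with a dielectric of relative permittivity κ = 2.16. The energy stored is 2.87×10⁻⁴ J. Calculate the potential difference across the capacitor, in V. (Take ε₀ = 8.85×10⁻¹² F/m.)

V ≈ 141 V

A = 19.1 × 14.1 cm² = 2.69×10⁻² m².
C = κε₀A/d = 2.16 × 8.85×10⁻¹² × 2.69×10⁻² / 1.78×10⁻⁵ = 2.89×10⁻⁸ F.
V = √(2U/C) = √(2 × 2.87×10⁻⁴ / 2.89×10⁻⁸) = 1.41×10² V.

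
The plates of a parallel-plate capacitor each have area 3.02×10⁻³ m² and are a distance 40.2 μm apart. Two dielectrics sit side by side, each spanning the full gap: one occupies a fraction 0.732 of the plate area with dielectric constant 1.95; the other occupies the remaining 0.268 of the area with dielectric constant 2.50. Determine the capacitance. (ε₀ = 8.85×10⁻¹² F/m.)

C ≈ 1.39 nF

Side-by-side slabs ⇒ two capacitors in parallel, each spanning the full gap.
C₁ = κ₁ε₀A₁/d = 1.95 × 8.85×10⁻¹² × 2.21×10⁻³ / 4.02×10⁻⁵ = 9.49×10⁻¹⁰ F.
C₂ = κ₂ε₀A₂/d = 2.50 × 8.85×10⁻¹² × 8.09×10⁻⁴ / 4.02×10⁻⁵ = 4.45×10⁻¹⁰ F.
C = C₁ + C₂ = 1.39×10⁻⁹ F.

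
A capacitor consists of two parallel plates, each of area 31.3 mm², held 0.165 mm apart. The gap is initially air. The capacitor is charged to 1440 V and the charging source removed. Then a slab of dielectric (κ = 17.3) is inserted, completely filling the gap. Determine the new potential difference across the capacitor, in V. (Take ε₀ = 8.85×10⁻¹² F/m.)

83.2 V

A = 31.3 mm² = 3.13×10⁻⁵ m².
Initially C₁ = ε₀A/d = 8.85×10⁻¹² × 3.13×10⁻⁵ / 1.65×10⁻⁴ = 1.68×10⁻¹² F.
V₁ = 1.44×10³ V.
Isolated ⇒ Q is held fixed. C₂ = 17.3 C₁ and V = Q/C, so V₂/V₁ = C₁/C₂ = 0.0578.
V₂ = 0.0578 × 1.44×10³ = 83.2 V.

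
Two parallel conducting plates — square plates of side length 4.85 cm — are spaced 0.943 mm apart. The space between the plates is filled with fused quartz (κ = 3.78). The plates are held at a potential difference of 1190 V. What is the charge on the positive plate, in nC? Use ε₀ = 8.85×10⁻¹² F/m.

99.3 nC

A = (4.85 cm)² = 2.35×10⁻³ m².
C = κε₀A/d = 3.78 × 8.85×10⁻¹² × 2.35×10⁻³ / 9.43×10⁻⁴ = 8.34×10⁻¹¹ F.
Q = CV = 8.34×10⁻¹¹ × 1190 = 9.93×10⁻⁸ C.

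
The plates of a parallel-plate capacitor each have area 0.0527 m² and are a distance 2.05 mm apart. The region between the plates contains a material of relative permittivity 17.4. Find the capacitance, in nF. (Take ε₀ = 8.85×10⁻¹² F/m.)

C = κε₀A/d = 17.4 × 8.85×10⁻¹² × 5.27×10⁻² / 2.05×10⁻³ = 3.96×10⁻⁹ F.

3.96 nF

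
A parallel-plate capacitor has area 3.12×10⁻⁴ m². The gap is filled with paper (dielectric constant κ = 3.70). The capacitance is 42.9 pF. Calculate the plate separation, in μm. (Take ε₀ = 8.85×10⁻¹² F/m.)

238 μm

d = κε₀A/C = 3.70 × 8.85×10⁻¹² × 3.12×10⁻⁴ / 4.29×10⁻¹¹ = 2.38×10⁻⁴ m.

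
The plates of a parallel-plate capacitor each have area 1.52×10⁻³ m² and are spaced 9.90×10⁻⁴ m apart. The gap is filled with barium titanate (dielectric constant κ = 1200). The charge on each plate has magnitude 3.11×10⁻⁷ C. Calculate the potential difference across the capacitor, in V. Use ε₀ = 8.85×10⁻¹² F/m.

19.1 V

C = κε₀A/d = 1200 × 8.85×10⁻¹² × 1.52×10⁻³ / 9.90×10⁻⁴ = 1.63×10⁻⁸ F.
V = Q/C = 3.11×10⁻⁷ / 1.63×10⁻⁸ = 19.1 V.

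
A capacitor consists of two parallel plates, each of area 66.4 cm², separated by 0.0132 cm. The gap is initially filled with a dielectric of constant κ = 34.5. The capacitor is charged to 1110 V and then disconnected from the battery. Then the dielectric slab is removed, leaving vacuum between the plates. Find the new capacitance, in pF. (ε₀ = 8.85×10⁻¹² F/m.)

C ≈ 445 pF

A = 66.4 cm² = 6.64×10⁻³ m².
Initially C₁ = κε₀A/d = 34.5 × 8.85×10⁻¹² × 6.64×10⁻³ / 1.32×10⁻⁴ = 1.54×10⁻⁸ F.
C = κε₀A/d scales with κ, so C₂/C₁ = 1/κ = 1/34.5 = 0.0290.
C₂ = 0.0290 × 1.54×10⁻⁸ = 4.45×10⁻¹⁰ F.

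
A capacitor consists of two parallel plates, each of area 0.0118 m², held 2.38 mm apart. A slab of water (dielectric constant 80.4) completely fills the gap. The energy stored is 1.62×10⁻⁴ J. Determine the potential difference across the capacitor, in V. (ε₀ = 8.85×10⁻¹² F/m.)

C = κε₀A/d = 80.4 × 8.85×10⁻¹² × 1.18×10⁻² / 2.38×10⁻³ = 3.53×10⁻⁹ F.
V = √(2U/C) = √(2 × 1.62×10⁻⁴ / 3.53×10⁻⁹) = 3.03×10² V.

V ≈ 303 V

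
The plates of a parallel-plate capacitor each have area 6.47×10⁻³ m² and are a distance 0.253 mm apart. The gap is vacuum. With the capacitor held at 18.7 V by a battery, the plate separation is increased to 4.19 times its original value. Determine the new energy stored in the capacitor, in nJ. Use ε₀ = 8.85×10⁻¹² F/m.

Initially C₁ = ε₀A/d = 8.85×10⁻¹² × 6.47×10⁻³ / 2.53×10⁻⁴ = 2.26×10⁻¹⁰ F.
U₁ = 3.96×10⁻⁸ J.
Battery connected ⇒ V is held fixed. C₂ = 0.239 C₁ and U = ½CV², so U₂/U₁ = C₂/C₁ = 0.239.
U₂ = 0.239 × 3.96×10⁻⁸ = 9.44×10⁻⁹ J.

9.44 nJ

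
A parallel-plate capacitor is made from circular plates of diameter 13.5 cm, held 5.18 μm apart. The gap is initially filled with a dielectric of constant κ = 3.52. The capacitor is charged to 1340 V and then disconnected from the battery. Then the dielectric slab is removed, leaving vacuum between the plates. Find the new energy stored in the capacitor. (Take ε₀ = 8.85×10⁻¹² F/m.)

272 mJ

A = π(13.5/2 cm)² = 1.43×10⁻² m².
Initially C₁ = κε₀A/d = 3.52 × 8.85×10⁻¹² × 1.43×10⁻² / 5.18×10⁻⁶ = 8.61×10⁻⁸ F.
U₁ = 7.73×10⁻² J.
Isolated ⇒ Q is held fixed. C₂ = 0.284 C₁ and U = Q²/(2C), so U₂/U₁ = C₁/C₂ = 3.52.
U₂ = 3.52 × 7.73×10⁻² = 0.272 J.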